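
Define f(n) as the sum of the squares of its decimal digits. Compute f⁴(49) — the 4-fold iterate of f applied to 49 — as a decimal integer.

49 → 4² + 9² = 16 + 81 = 97
97 → 9² + 7² = 81 + 49 = 130
130 → 1² + 3² + 0² = 1 + 9 + 0 = 10
10 → 1² + 0² = 1 + 0 = 1

1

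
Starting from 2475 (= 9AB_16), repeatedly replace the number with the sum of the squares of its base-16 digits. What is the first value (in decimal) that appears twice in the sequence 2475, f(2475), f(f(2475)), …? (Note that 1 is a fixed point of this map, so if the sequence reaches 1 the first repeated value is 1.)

2475 = (9,10,11)_16 → 302
302 = (1,2,14)_16 → 201
201 = (12,9)_16 → 225
225 = (14,1)_16 → 197
197 = (12,5)_16 → 169
169 = (10,9)_16 → 181
181 = (11,5)_16 → 146
146 = (9,2)_16 → 85
85 = (5,5)_16 → 50
50 = (3,2)_16 → 13
13 = (13)_16 → 169  — 169 already appeared earlier.

169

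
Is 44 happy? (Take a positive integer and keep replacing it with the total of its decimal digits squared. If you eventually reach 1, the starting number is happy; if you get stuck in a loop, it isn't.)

44 → 4² + 4² = 32
32 → 3² + 2² = 13
13 → 1² + 3² = 10
10 → 1² + 0² = 1  — reached 1.

happy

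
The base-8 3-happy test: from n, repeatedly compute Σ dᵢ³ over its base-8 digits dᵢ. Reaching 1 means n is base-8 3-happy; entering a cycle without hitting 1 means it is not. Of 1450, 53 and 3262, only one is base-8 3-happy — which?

1450: 1450 → 357 → 314 → 415 → 586 → 11 → 28 → 91 → 55 → 559 → 469 → 476 → 434 → 440 → 559  — repeats 559 (not base-8 3-happy)
53: 53 → 341 → 258 → 72 → 2 → 8 → 1  — reaches 1 (base-8 3-happy)
3262: 3262 → 783 → 409 → 244 → 307 → 307  — repeats 307 (not base-8 3-happy)

53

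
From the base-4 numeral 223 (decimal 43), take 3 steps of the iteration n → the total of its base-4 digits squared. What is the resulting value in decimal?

43 = (2,2,3)_4 → 2² + 2² + 3² = 17
17 = (1,0,1)_4 → 1² + 0² + 1² = 2
2 = (2)_4 → 2² = 4

4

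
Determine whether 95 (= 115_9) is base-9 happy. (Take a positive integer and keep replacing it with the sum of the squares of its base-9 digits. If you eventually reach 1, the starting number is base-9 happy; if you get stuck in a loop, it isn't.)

base-9 happy

95 = (1,1,5)_9 → 27
27 = (3,0)_9 → 9
9 = (1,0)_9 → 1  — reached 1.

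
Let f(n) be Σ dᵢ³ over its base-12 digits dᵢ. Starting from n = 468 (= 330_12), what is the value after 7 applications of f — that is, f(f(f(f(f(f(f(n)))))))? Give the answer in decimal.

762

468 = (3,3,0)_12 → 54
54 = (4,6)_12 → 280
280 = (1,11,4)_12 → 1396
1396 = (9,8,4)_12 → 1305
1305 = (9,0,9)_12 → 1458
1458 = (10,1,6)_12 → 1217
1217 = (8,5,5)_12 → 762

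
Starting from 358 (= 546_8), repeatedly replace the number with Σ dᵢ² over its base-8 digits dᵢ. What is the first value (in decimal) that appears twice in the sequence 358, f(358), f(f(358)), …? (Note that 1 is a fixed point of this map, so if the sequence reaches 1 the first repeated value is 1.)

358 = (5,4,6)_8 → 5² + 4² + 6² = 25 + 16 + 36 = 77
77 = (1,1,5)_8 → 1² + 1² + 5² = 1 + 1 + 25 = 27
27 = (3,3)_8 → 3² + 3² = 9 + 9 = 18
18 = (2,2)_8 → 2² + 2² = 4 + 4 = 8
8 = (1,0)_8 → 1² + 0² = 1 + 0 = 1  — reached the fixed point 1.
1 → 1, so 1 is the first repeated value.

1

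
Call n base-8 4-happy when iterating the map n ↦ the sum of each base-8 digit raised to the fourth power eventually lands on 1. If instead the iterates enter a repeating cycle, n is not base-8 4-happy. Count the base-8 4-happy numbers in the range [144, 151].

2

144: 144 → 32 → 256 → 256  (repeats 256)
145: 145 → 33 → 257 → 257  (repeats 257)
146: 146 → 48 → 1296 → 288 → 512 → 1  (reaches 1)
147: 147 → 113 → 1298 → 304 → 1552 → 97 → 258 → 272 → 272  (repeats 272)
148: 148 → 288 → 512 → 1  (reaches 1)
149: 149 → 657 → 34 → 272 → 272  (repeats 272)
150: 150 → 1328 → 1568 → 337 → 642 → 33 → 257 → 257  (repeats 257)
151: 151 → 2433 → 1553 → 98 → 273 → 273  (repeats 273)
base-8 4-happy: 146, 148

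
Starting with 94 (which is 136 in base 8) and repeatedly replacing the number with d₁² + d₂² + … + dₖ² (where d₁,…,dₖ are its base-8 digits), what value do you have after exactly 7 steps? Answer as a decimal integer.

16

94 = (1,3,6)_8 → 46
46 = (5,6)_8 → 61
61 = (7,5)_8 → 74
74 = (1,1,2)_8 → 6
6 = (6)_8 → 36
36 = (4,4)_8 → 32
32 = (4,0)_8 → 16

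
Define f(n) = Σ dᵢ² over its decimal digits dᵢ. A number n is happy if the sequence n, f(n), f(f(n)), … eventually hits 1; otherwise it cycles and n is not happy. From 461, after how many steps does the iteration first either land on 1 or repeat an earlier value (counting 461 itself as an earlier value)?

461 → 4² + 6² + 1² = 53
53 → 5² + 3² = 34
34 → 3² + 4² = 25
25 → 2² + 5² = 29
29 → 2² + 9² = 85
85 → 8² + 5² = 89
89 → 8² + 9² = 145
145 → 1² + 4² + 5² = 42
42 → 4² + 2² = 20
20 → 2² + 0² = 4
4 → 4² = 16
16 → 1² + 6² = 37
37 → 3² + 7² = 58
58 → 5² + 8² = 89  — 89 repeats.
That took 14 steps.

14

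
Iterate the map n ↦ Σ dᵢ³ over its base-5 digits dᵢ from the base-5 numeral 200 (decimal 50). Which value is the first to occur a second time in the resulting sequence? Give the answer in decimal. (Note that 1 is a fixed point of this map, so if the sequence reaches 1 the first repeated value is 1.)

50 = (2,0,0)_5 → 2³ + 0³ + 0³ = 8 + 0 + 0 = 8
8 = (1,3)_5 → 1³ + 3³ = 1 + 27 = 28
28 = (1,0,3)_5 → 1³ + 0³ + 3³ = 1 + 0 + 27 = 28  — 28 already appeared earlier.

28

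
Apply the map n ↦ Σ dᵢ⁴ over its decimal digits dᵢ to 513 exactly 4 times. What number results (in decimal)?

513 → 707
707 → 4802
4802 → 4368
4368 → 5729

5729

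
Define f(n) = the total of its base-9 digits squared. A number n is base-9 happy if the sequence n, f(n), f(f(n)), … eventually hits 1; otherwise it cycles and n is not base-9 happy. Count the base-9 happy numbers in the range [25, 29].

1

25: 25 → 53 → 89 → 65 → 53  (repeats 53)
26: 26 → 68 → 74 → 68  (repeats 68)
27: 27 → 9 → 1  (reaches 1)
28: 28 → 10 → 2 → 4 → 16 → 50 → 50  (repeats 50)
29: 29 → 13 → 17 → 65 → 53 → 89 → 65  (repeats 65)
base-9 happy: 27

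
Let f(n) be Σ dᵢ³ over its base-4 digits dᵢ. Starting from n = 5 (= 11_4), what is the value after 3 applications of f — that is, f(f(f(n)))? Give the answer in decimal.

8

5 = (1,1)_4 → 2
2 = (2)_4 → 8
8 = (2,0)_4 → 8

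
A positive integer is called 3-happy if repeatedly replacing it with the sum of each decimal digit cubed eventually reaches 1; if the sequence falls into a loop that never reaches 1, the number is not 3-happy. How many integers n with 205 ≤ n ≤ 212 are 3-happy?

1

205: 205 → 133 → 55 → 250 → 133  — not 3-happy
206: 206 → 224 → 80 → 512 → 134 → 92 → 737 → 713 → 371 → 371  — not 3-happy
207: 207 → 351 → 153 → 153  — not 3-happy
208: 208 → 520 → 133 → 55 → 250 → 133  — not 3-happy
209: 209 → 737 → 713 → 371 → 371  — not 3-happy
210: 210 → 9 → 729 → 1080 → 513 → 153 → 153  — not 3-happy
211: 211 → 10 → 1  — 3-happy
212: 212 → 17 → 344 → 155 → 251 → 134 → 92 → 737 → 713 → 371 → 371  — not 3-happy
3-happy: 211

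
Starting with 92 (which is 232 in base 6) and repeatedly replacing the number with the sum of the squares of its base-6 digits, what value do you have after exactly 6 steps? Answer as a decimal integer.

92 = (2,3,2)_6 → 2² + 3² + 2² = 4 + 9 + 4 = 17
17 = (2,5)_6 → 2² + 5² = 4 + 25 = 29
29 = (4,5)_6 → 4² + 5² = 16 + 25 = 41
41 = (1,0,5)_6 → 1² + 0² + 5² = 1 + 0 + 25 = 26
26 = (4,2)_6 → 4² + 2² = 16 + 4 = 20
20 = (3,2)_6 → 3² + 2² = 9 + 4 = 13

13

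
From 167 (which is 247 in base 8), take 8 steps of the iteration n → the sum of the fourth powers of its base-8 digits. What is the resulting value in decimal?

257

167 = (2,4,7)_8 → 2⁴ + 4⁴ + 7⁴ = 2673
2673 = (5,1,6,1)_8 → 5⁴ + 1⁴ + 6⁴ + 1⁴ = 1923
1923 = (3,6,0,3)_8 → 3⁴ + 6⁴ + 0⁴ + 3⁴ = 1458
1458 = (2,6,6,2)_8 → 2⁴ + 6⁴ + 6⁴ + 2⁴ = 2624
2624 = (5,1,0,0)_8 → 5⁴ + 1⁴ + 0⁴ + 0⁴ = 626
626 = (1,1,6,2)_8 → 1⁴ + 1⁴ + 6⁴ + 2⁴ = 1314
1314 = (2,4,4,2)_8 → 2⁴ + 4⁴ + 4⁴ + 2⁴ = 544
544 = (1,0,4,0)_8 → 1⁴ + 0⁴ + 4⁴ + 0⁴ = 257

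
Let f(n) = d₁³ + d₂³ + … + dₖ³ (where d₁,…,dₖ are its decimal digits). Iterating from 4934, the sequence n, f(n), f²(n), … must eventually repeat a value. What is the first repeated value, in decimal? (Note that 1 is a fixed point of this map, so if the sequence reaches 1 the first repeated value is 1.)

4934 → 884
884 → 1088
1088 → 1025
1025 → 134
134 → 92
92 → 737
737 → 713
713 → 371
371 → 371  — 371 already appeared earlier.

371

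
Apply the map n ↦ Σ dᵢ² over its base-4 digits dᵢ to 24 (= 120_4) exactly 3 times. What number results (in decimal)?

4

24 = (1,2,0)_4 → 1² + 2² + 0² = 1 + 4 + 0 = 5
5 = (1,1)_4 → 1² + 1² = 1 + 1 = 2
2 = (2)_4 → 2² = 4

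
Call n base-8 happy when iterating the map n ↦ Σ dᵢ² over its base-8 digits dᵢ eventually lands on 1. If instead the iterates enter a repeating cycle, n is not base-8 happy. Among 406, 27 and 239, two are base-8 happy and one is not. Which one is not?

239

406: 406 → 76 → 18 → 8 → 1  — reaches 1 (base-8 happy)
27: 27 → 18 → 8 → 1  — reaches 1 (base-8 happy)
239: 239 → 83 → 14 → 37 → 41 → 26 → 13 → 26  — repeats 26 (not base-8 happy)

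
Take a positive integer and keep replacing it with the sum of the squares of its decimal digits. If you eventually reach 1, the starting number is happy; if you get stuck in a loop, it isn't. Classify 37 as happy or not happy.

not happy

37 → 3² + 7² = 9 + 49 = 58
58 → 5² + 8² = 25 + 64 = 89
89 → 8² + 9² = 64 + 81 = 145
145 → 1² + 4² + 5² = 1 + 16 + 25 = 42
42 → 4² + 2² = 16 + 4 = 20
20 → 2² + 0² = 4 + 0 = 4
4 → 4² = 16
16 → 1² + 6² = 1 + 36 = 37  — 37 already seen; the sequence cycles without reaching 1.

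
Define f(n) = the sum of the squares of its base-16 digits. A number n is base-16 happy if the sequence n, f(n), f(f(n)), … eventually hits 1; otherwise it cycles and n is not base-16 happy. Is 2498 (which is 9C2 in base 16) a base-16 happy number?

not base-16 happy

2498 = (9,12,2)_16 → 9² + 12² + 2² = 81 + 144 + 4 = 229
229 = (14,5)_16 → 14² + 5² = 196 + 25 = 221
221 = (13,13)_16 → 13² + 13² = 169 + 169 = 338
338 = (1,5,2)_16 → 1² + 5² + 2² = 1 + 25 + 4 = 30
30 = (1,14)_16 → 1² + 14² = 1 + 196 = 197
197 = (12,5)_16 → 12² + 5² = 144 + 25 = 169
169 = (10,9)_16 → 10² + 9² = 100 + 81 = 181
181 = (11,5)_16 → 11² + 5² = 121 + 25 = 146
146 = (9,2)_16 → 9² + 2² = 81 + 4 = 85
85 = (5,5)_16 → 5² + 5² = 25 + 25 = 50
50 = (3,2)_16 → 3² + 2² = 9 + 4 = 13
13 = (13)_16 → 13² = 169  — 169 already seen; the sequence cycles without reaching 1.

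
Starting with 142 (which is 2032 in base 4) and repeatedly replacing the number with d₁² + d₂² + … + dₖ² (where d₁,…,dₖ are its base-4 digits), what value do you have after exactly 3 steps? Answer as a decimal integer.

4

142 = (2,0,3,2)_4 → 2² + 0² + 3² + 2² = 4 + 0 + 9 + 4 = 17
17 = (1,0,1)_4 → 1² + 0² + 1² = 1 + 0 + 1 = 2
2 = (2)_4 → 2² = 4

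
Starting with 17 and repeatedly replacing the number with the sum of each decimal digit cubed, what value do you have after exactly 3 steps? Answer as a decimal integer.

17 → 1³ + 7³ = 1 + 343 = 344
344 → 3³ + 4³ + 4³ = 27 + 64 + 64 = 155
155 → 1³ + 5³ + 5³ = 1 + 125 + 125 = 251

251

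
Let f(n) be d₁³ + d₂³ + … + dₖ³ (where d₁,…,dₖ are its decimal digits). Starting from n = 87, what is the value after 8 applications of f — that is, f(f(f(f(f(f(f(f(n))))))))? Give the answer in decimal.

153

87 → 8³ + 7³ = 512 + 343 = 855
855 → 8³ + 5³ + 5³ = 512 + 125 + 125 = 762
762 → 7³ + 6³ + 2³ = 343 + 216 + 8 = 567
567 → 5³ + 6³ + 7³ = 125 + 216 + 343 = 684
684 → 6³ + 8³ + 4³ = 216 + 512 + 64 = 792
792 → 7³ + 9³ + 2³ = 343 + 729 + 8 = 1080
1080 → 1³ + 0³ + 8³ + 0³ = 1 + 0 + 512 + 0 = 513
513 → 5³ + 1³ + 3³ = 125 + 1 + 27 = 153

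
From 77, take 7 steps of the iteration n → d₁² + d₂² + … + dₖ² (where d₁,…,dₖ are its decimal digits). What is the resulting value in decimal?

37

77 → 7² + 7² = 49 + 49 = 98
98 → 9² + 8² = 81 + 64 = 145
145 → 1² + 4² + 5² = 1 + 16 + 25 = 42
42 → 4² + 2² = 16 + 4 = 20
20 → 2² + 0² = 4 + 0 = 4
4 → 4² = 16
16 → 1² + 6² = 1 + 36 = 37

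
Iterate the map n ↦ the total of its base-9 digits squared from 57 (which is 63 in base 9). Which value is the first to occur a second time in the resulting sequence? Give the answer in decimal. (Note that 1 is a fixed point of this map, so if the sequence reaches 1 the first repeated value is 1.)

53

57 = (6,3)_9 → 6² + 3² = 45
45 = (5,0)_9 → 5² + 0² = 25
25 = (2,7)_9 → 2² + 7² = 53
53 = (5,8)_9 → 5² + 8² = 89
89 = (1,0,8)_9 → 1² + 0² + 8² = 65
65 = (7,2)_9 → 7² + 2² = 53  — 53 already appeared earlier.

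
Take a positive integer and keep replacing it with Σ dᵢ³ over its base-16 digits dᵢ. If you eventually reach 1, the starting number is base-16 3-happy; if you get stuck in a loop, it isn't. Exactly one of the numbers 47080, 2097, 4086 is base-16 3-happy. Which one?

47080: 47080 → 4930 → 100 → 280 → 514 → 16 → 1  — reaches 1 (base-16 3-happy)
2097: 2097 → 540 → 1737 → 2673 → 1344 → 189 → 3528 → 4437 → 252 → 5103 → 6147 → 540  — repeats 540 (not base-16 3-happy)
4086: 4086 → 6966 → 1575 → 567 → 378 → 1344 → 189 → 3528 → 4437 → 252 → 5103 → 6147 → 540 → 1737 → 2673 → 1344  — repeats 1344 (not base-16 3-happy)

47080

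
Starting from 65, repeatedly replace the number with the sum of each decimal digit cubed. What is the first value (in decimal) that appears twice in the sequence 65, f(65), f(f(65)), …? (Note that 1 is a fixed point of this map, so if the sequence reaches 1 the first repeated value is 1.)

65 → 6³ + 5³ = 216 + 125 = 341
341 → 3³ + 4³ + 1³ = 27 + 64 + 1 = 92
92 → 9³ + 2³ = 729 + 8 = 737
737 → 7³ + 3³ + 7³ = 343 + 27 + 343 = 713
713 → 7³ + 1³ + 3³ = 343 + 1 + 27 = 371
371 → 3³ + 7³ + 1³ = 27 + 343 + 1 = 371  — 371 already appeared earlier.

371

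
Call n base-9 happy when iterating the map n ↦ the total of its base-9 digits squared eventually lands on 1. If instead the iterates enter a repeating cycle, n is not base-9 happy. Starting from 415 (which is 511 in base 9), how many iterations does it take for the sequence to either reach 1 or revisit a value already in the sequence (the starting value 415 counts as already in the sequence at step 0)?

415 = (5,1,1)_9 → 27
27 = (3,0)_9 → 9
9 = (1,0)_9 → 1  — reached 1.
That took 3 steps.

3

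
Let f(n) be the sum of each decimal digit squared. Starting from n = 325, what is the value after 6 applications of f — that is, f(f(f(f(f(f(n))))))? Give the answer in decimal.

42

325 → 3² + 2² + 5² = 9 + 4 + 25 = 38
38 → 3² + 8² = 9 + 64 = 73
73 → 7² + 3² = 49 + 9 = 58
58 → 5² + 8² = 25 + 64 = 89
89 → 8² + 9² = 64 + 81 = 145
145 → 1² + 4² + 5² = 1 + 16 + 25 = 42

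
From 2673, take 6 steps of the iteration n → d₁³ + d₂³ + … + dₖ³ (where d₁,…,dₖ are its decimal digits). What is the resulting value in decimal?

153

2673 → 2³ + 6³ + 7³ + 3³ = 594
594 → 5³ + 9³ + 4³ = 918
918 → 9³ + 1³ + 8³ = 1242
1242 → 1³ + 2³ + 4³ + 2³ = 81
81 → 8³ + 1³ = 513
513 → 5³ + 1³ + 3³ = 153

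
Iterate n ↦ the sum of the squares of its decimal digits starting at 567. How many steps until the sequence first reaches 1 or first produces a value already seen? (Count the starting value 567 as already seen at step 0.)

11

567 → 5² + 6² + 7² = 25 + 36 + 49 = 110
110 → 1² + 1² + 0² = 1 + 1 + 0 = 2
2 → 2² = 4
4 → 4² = 16
16 → 1² + 6² = 1 + 36 = 37
37 → 3² + 7² = 9 + 49 = 58
58 → 5² + 8² = 25 + 64 = 89
89 → 8² + 9² = 64 + 81 = 145
145 → 1² + 4² + 5² = 1 + 16 + 25 = 42
42 → 4² + 2² = 16 + 4 = 20
20 → 2² + 0² = 4 + 0 = 4  — 4 repeats.
That took 11 steps.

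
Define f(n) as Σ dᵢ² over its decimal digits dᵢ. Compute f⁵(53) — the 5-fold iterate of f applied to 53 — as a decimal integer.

53 → 5² + 3² = 34
34 → 3² + 4² = 25
25 → 2² + 5² = 29
29 → 2² + 9² = 85
85 → 8² + 5² = 89

89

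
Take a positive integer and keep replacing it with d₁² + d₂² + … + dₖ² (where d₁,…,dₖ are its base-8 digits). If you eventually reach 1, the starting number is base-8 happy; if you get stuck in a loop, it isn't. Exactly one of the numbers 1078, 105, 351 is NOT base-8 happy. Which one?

1078: 1078 → 76 → 18 → 8 → 1  — reaches 1 (base-8 happy)
105: 105 → 27 → 18 → 8 → 1  — reaches 1 (base-8 happy)
351: 351 → 83 → 14 → 37 → 41 → 26 → 13 → 26  — repeats 26 (not base-8 happy)

351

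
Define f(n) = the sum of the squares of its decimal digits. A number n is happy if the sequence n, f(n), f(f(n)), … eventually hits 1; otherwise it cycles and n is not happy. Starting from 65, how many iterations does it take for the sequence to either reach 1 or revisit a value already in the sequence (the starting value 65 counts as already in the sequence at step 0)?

10

65 → 6² + 5² = 36 + 25 = 61
61 → 6² + 1² = 36 + 1 = 37
37 → 3² + 7² = 9 + 49 = 58
58 → 5² + 8² = 25 + 64 = 89
89 → 8² + 9² = 64 + 81 = 145
145 → 1² + 4² + 5² = 1 + 16 + 25 = 42
42 → 4² + 2² = 16 + 4 = 20
20 → 2² + 0² = 4 + 0 = 4
4 → 4² = 16
16 → 1² + 6² = 1 + 36 = 37  — 37 repeats.
That took 10 steps.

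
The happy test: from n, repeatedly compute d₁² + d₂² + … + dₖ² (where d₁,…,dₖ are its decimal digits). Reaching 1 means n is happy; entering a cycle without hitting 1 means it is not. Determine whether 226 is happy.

happy

226 → 2² + 2² + 6² = 4 + 4 + 36 = 44
44 → 4² + 4² = 16 + 16 = 32
32 → 3² + 2² = 9 + 4 = 13
13 → 1² + 3² = 1 + 9 = 10
10 → 1² + 0² = 1 + 0 = 1  — reached 1.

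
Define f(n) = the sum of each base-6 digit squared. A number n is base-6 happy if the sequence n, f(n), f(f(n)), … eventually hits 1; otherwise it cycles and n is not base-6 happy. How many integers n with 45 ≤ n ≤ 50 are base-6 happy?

1

45: 45 → 11 → 26 → 20 → 13 → 5 → 25 → 17 → 29 → 41 → 26  — not base-6 happy
46: 46 → 18 → 9 → 10 → 17 → 29 → 41 → 26 → 20 → 13 → 5 → 25 → 17  — not base-6 happy
47: 47 → 27 → 25 → 17 → 29 → 41 → 26 → 20 → 13 → 5 → 25  — not base-6 happy
48: 48 → 5 → 25 → 17 → 29 → 41 → 26 → 20 → 13 → 5  — not base-6 happy
49: 49 → 6 → 1  — base-6 happy
50: 50 → 9 → 10 → 17 → 29 → 41 → 26 → 20 → 13 → 5 → 25 → 17  — not base-6 happy
base-6 happy: 49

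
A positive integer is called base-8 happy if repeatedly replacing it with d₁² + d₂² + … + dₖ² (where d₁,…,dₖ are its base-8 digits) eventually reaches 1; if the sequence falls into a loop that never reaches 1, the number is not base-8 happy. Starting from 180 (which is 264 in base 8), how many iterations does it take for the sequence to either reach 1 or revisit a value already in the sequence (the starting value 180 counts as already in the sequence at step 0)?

180 = (2,6,4)_8 → 2² + 6² + 4² = 56
56 = (7,0)_8 → 7² + 0² = 49
49 = (6,1)_8 → 6² + 1² = 37
37 = (4,5)_8 → 4² + 5² = 41
41 = (5,1)_8 → 5² + 1² = 26
26 = (3,2)_8 → 3² + 2² = 13
13 = (1,5)_8 → 1² + 5² = 26  — 26 repeats.
That took 7 steps.

7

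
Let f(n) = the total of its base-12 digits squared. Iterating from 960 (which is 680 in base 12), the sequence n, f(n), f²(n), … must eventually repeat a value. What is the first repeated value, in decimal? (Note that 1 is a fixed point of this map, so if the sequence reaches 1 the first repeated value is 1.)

100

960 = (6,8,0)_12 → 100
100 = (8,4)_12 → 80
80 = (6,8)_12 → 100  — 100 already appeared earlier.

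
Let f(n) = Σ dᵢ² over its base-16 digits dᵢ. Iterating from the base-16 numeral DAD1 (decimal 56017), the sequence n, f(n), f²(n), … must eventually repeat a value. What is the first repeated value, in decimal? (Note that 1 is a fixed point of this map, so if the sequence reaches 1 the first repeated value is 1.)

169

56017 = (13,10,13,1)_16 → 13² + 10² + 13² + 1² = 169 + 100 + 169 + 1 = 439
439 = (1,11,7)_16 → 1² + 11² + 7² = 1 + 121 + 49 = 171
171 = (10,11)_16 → 10² + 11² = 100 + 121 = 221
221 = (13,13)_16 → 13² + 13² = 169 + 169 = 338
338 = (1,5,2)_16 → 1² + 5² + 2² = 1 + 25 + 4 = 30
30 = (1,14)_16 → 1² + 14² = 1 + 196 = 197
197 = (12,5)_16 → 12² + 5² = 144 + 25 = 169
169 = (10,9)_16 → 10² + 9² = 100 + 81 = 181
181 = (11,5)_16 → 11² + 5² = 121 + 25 = 146
146 = (9,2)_16 → 9² + 2² = 81 + 4 = 85
85 = (5,5)_16 → 5² + 5² = 25 + 25 = 50
50 = (3,2)_16 → 3² + 2² = 9 + 4 = 13
13 = (13)_16 → 13² = 169  — 169 already appeared earlier.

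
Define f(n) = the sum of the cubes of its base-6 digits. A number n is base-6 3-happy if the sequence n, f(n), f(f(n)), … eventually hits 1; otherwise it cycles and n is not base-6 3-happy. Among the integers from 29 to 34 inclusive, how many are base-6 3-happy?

3

29: 29 → 189 → 153 → 92 → 43 → 3 → 27 → 91 → 36 → 1  — base-6 3-happy
30: 30 → 125 → 160 → 136 → 155 → 190 → 190  — not base-6 3-happy
31: 31 → 126 → 54 → 28 → 128 → 62 → 73 → 9 → 28  — not base-6 3-happy
32: 32 → 133 → 92 → 43 → 3 → 27 → 91 → 36 → 1  — base-6 3-happy
33: 33 → 152 → 73 → 9 → 28 → 128 → 62 → 73  — not base-6 3-happy
34: 34 → 189 → 153 → 92 → 43 → 3 → 27 → 91 → 36 → 1  — base-6 3-happy
base-6 3-happy: 29, 32, 34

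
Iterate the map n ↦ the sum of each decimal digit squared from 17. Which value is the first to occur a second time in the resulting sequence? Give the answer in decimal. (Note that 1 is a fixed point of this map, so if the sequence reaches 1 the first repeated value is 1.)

17 → 1² + 7² = 50
50 → 5² + 0² = 25
25 → 2² + 5² = 29
29 → 2² + 9² = 85
85 → 8² + 5² = 89
89 → 8² + 9² = 145
145 → 1² + 4² + 5² = 42
42 → 4² + 2² = 20
20 → 2² + 0² = 4
4 → 4² = 16
16 → 1² + 6² = 37
37 → 3² + 7² = 58
58 → 5² + 8² = 89  — 89 already appeared earlier.

89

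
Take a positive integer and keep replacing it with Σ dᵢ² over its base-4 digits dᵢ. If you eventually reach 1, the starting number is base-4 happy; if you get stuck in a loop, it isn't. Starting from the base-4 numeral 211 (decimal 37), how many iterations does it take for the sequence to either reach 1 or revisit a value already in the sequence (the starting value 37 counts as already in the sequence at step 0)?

37 = (2,1,1)_4 → 2² + 1² + 1² = 4 + 1 + 1 = 6
6 = (1,2)_4 → 1² + 2² = 1 + 4 = 5
5 = (1,1)_4 → 1² + 1² = 1 + 1 = 2
2 = (2)_4 → 2² = 4
4 = (1,0)_4 → 1² + 0² = 1 + 0 = 1  — reached 1.
That took 5 steps.

5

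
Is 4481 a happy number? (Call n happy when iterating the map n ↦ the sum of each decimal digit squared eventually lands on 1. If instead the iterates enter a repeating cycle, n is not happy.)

happy

4481 → 4² + 4² + 8² + 1² = 16 + 16 + 64 + 1 = 97
97 → 9² + 7² = 81 + 49 = 130
130 → 1² + 3² + 0² = 1 + 9 + 0 = 10
10 → 1² + 0² = 1 + 0 = 1  — reached 1.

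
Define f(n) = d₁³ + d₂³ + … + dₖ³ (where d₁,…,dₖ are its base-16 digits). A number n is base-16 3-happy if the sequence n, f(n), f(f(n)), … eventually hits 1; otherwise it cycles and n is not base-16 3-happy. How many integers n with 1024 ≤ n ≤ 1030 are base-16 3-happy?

1024: 1024 → 64 → 64  — not base-16 3-happy
1025: 1025 → 65 → 65  — not base-16 3-happy
1026: 1026 → 72 → 576 → 72  — not base-16 3-happy
1027: 1027 → 91 → 1456 → 1456  — not base-16 3-happy
1028: 1028 → 128 → 512 → 8 → 512  — not base-16 3-happy
1029: 1029 → 189 → 3528 → 4437 → 252 → 5103 → 6147 → 540 → 1737 → 2673 → 1344 → 189  — not base-16 3-happy
1030: 1030 → 280 → 514 → 16 → 1  — base-16 3-happy
base-16 3-happy: 1030

1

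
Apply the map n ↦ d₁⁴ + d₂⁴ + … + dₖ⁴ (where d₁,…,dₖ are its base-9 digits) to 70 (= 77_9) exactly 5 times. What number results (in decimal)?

70 = (7,7)_9 → 4802
4802 = (6,5,2,5)_9 → 2562
2562 = (3,4,5,6)_9 → 2258
2258 = (3,0,7,8)_9 → 6578
6578 = (1,0,0,1,8)_9 → 4098

4098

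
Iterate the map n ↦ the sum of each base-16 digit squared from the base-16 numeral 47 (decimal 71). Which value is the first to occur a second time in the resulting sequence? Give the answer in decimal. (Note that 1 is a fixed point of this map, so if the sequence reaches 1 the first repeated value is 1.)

71 = (4,7)_16 → 4² + 7² = 65
65 = (4,1)_16 → 4² + 1² = 17
17 = (1,1)_16 → 1² + 1² = 2
2 = (2)_16 → 2² = 4
4 = (4)_16 → 4² = 16
16 = (1,0)_16 → 1² + 0² = 1  — reached the fixed point 1.
1 → 1, so 1 is the first repeated value.

1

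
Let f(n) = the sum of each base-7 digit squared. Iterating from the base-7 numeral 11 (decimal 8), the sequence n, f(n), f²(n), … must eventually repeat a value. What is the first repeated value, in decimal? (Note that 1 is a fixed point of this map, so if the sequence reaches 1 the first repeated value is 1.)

8

8 = (1,1)_7 → 1² + 1² = 1 + 1 = 2
2 = (2)_7 → 2² = 4
4 = (4)_7 → 4² = 16
16 = (2,2)_7 → 2² + 2² = 4 + 4 = 8  — 8 already appeared earlier.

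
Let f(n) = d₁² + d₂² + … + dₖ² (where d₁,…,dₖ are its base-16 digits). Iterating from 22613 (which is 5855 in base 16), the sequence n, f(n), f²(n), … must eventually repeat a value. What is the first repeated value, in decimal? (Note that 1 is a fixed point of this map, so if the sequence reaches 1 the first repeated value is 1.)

169

22613 = (5,8,5,5)_16 → 5² + 8² + 5² + 5² = 25 + 64 + 25 + 25 = 139
139 = (8,11)_16 → 8² + 11² = 64 + 121 = 185
185 = (11,9)_16 → 11² + 9² = 121 + 81 = 202
202 = (12,10)_16 → 12² + 10² = 144 + 100 = 244
244 = (15,4)_16 → 15² + 4² = 225 + 16 = 241
241 = (15,1)_16 → 15² + 1² = 225 + 1 = 226
226 = (14,2)_16 → 14² + 2² = 196 + 4 = 200
200 = (12,8)_16 → 12² + 8² = 144 + 64 = 208
208 = (13,0)_16 → 13² + 0² = 169 + 0 = 169
169 = (10,9)_16 → 10² + 9² = 100 + 81 = 181
181 = (11,5)_16 → 11² + 5² = 121 + 25 = 146
146 = (9,2)_16 → 9² + 2² = 81 + 4 = 85
85 = (5,5)_16 → 5² + 5² = 25 + 25 = 50
50 = (3,2)_16 → 3² + 2² = 9 + 4 = 13
13 = (13)_16 → 13² = 169  — 169 already appeared earlier.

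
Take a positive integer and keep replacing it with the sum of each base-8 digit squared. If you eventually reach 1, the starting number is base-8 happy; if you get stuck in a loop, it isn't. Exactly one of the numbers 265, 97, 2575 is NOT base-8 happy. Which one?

265: 265 → 18 → 8 → 1  — reaches 1 (base-8 happy)
97: 97 → 18 → 8 → 1  — reaches 1 (base-8 happy)
2575: 2575 → 75 → 11 → 10 → 5 → 25 → 10  — repeats 10 (not base-8 happy)

2575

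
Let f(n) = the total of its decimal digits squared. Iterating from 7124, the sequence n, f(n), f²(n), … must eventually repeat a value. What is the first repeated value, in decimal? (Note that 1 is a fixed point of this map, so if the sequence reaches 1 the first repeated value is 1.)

1

7124 → 70
70 → 49
49 → 97
97 → 130
130 → 10
10 → 1  — reached the fixed point 1.
1 → 1, so 1 is the first repeated value.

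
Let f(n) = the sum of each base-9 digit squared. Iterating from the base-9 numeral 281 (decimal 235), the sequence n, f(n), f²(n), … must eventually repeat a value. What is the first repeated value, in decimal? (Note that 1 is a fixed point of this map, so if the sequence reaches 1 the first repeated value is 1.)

235 = (2,8,1)_9 → 69
69 = (7,6)_9 → 85
85 = (1,0,4)_9 → 17
17 = (1,8)_9 → 65
65 = (7,2)_9 → 53
53 = (5,8)_9 → 89
89 = (1,0,8)_9 → 65  — 65 already appeared earlier.

65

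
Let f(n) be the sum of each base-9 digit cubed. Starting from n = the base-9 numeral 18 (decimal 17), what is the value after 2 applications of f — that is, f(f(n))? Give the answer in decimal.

243

17 = (1,8)_9 → 1³ + 8³ = 1 + 512 = 513
513 = (6,3,0)_9 → 6³ + 3³ + 0³ = 216 + 27 + 0 = 243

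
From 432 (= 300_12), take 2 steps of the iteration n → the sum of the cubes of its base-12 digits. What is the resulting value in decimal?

35

432 = (3,0,0)_12 → 3³ + 0³ + 0³ = 27
27 = (2,3)_12 → 2³ + 3³ = 35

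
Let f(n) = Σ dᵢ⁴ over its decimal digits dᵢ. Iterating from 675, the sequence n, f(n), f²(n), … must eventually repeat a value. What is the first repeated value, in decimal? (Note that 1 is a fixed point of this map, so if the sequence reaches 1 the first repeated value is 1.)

13139

675 → 6⁴ + 7⁴ + 5⁴ = 1296 + 2401 + 625 = 4322
4322 → 4⁴ + 3⁴ + 2⁴ + 2⁴ = 256 + 81 + 16 + 16 = 369
369 → 3⁴ + 6⁴ + 9⁴ = 81 + 1296 + 6561 = 7938
7938 → 7⁴ + 9⁴ + 3⁴ + 8⁴ = 2401 + 6561 + 81 + 4096 = 13139
13139 → 1⁴ + 3⁴ + 1⁴ + 3⁴ + 9⁴ = 1 + 81 + 1 + 81 + 6561 = 6725
6725 → 6⁴ + 7⁴ + 2⁴ + 5⁴ = 1296 + 2401 + 16 + 625 = 4338
4338 → 4⁴ + 3⁴ + 3⁴ + 8⁴ = 256 + 81 + 81 + 4096 = 4514
4514 → 4⁴ + 5⁴ + 1⁴ + 4⁴ = 256 + 625 + 1 + 256 = 1138
1138 → 1⁴ + 1⁴ + 3⁴ + 8⁴ = 1 + 1 + 81 + 4096 = 4179
4179 → 4⁴ + 1⁴ + 7⁴ + 9⁴ = 256 + 1 + 2401 + 6561 = 9219
9219 → 9⁴ + 2⁴ + 1⁴ + 9⁴ = 6561 + 16 + 1 + 6561 = 13139  — 13139 already appeared earlier.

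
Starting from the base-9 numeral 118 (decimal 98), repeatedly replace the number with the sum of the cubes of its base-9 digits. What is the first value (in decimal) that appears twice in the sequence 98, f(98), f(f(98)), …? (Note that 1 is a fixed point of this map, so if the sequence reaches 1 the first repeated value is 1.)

28

98 = (1,1,8)_9 → 1³ + 1³ + 8³ = 1 + 1 + 512 = 514
514 = (6,3,1)_9 → 6³ + 3³ + 1³ = 216 + 27 + 1 = 244
244 = (3,0,1)_9 → 3³ + 0³ + 1³ = 27 + 0 + 1 = 28
28 = (3,1)_9 → 3³ + 1³ = 27 + 1 = 28  — 28 already appeared earlier.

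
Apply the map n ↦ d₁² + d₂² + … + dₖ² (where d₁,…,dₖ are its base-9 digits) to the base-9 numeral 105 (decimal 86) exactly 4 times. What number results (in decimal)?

68

86 = (1,0,5)_9 → 26
26 = (2,8)_9 → 68
68 = (7,5)_9 → 74
74 = (8,2)_9 → 68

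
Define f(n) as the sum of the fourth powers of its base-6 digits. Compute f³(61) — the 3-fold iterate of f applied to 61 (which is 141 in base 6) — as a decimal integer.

61 = (1,4,1)_6 → 1⁴ + 4⁴ + 1⁴ = 258
258 = (1,1,1,0)_6 → 1⁴ + 1⁴ + 1⁴ + 0⁴ = 3
3 = (3)_6 → 3⁴ = 81

81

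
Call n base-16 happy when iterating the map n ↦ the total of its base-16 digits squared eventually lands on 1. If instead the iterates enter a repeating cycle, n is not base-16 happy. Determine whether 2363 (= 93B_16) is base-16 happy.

not base-16 happy

2363 = (9,3,11)_16 → 9² + 3² + 11² = 81 + 9 + 121 = 211
211 = (13,3)_16 → 13² + 3² = 169 + 9 = 178
178 = (11,2)_16 → 11² + 2² = 121 + 4 = 125
125 = (7,13)_16 → 7² + 13² = 49 + 169 = 218
218 = (13,10)_16 → 13² + 10² = 169 + 100 = 269
269 = (1,0,13)_16 → 1² + 0² + 13² = 1 + 0 + 169 = 170
170 = (10,10)_16 → 10² + 10² = 100 + 100 = 200
200 = (12,8)_16 → 12² + 8² = 144 + 64 = 208
208 = (13,0)_16 → 13² + 0² = 169 + 0 = 169
169 = (10,9)_16 → 10² + 9² = 100 + 81 = 181
181 = (11,5)_16 → 11² + 5² = 121 + 25 = 146
146 = (9,2)_16 → 9² + 2² = 81 + 4 = 85
85 = (5,5)_16 → 5² + 5² = 25 + 25 = 50
50 = (3,2)_16 → 3² + 2² = 9 + 4 = 13
13 = (13)_16 → 13² = 169  — 169 already seen; the sequence cycles without reaching 1.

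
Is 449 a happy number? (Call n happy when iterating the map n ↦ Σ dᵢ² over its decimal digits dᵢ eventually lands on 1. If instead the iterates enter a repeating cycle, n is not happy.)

not happy

449 → 113
113 → 11
11 → 2
2 → 4
4 → 16
16 → 37
37 → 58
58 → 89
89 → 145
145 → 42
42 → 20
20 → 4  — 4 already seen; the sequence cycles without reaching 1.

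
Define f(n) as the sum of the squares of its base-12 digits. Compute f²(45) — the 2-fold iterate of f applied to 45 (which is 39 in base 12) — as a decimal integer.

85

45 = (3,9)_12 → 3² + 9² = 90
90 = (7,6)_12 → 7² + 6² = 85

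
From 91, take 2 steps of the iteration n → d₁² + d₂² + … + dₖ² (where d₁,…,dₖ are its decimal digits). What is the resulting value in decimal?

68

91 → 9² + 1² = 81 + 1 = 82
82 → 8² + 2² = 64 + 4 = 68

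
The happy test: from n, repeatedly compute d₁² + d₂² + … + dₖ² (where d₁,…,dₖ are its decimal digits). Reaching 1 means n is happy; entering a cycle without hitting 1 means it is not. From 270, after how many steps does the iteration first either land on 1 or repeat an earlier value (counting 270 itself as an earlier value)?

14

270 → 2² + 7² + 0² = 4 + 49 + 0 = 53
53 → 5² + 3² = 25 + 9 = 34
34 → 3² + 4² = 9 + 16 = 25
25 → 2² + 5² = 4 + 25 = 29
29 → 2² + 9² = 4 + 81 = 85
85 → 8² + 5² = 64 + 25 = 89
89 → 8² + 9² = 64 + 81 = 145
145 → 1² + 4² + 5² = 1 + 16 + 25 = 42
42 → 4² + 2² = 16 + 4 = 20
20 → 2² + 0² = 4 + 0 = 4
4 → 4² = 16
16 → 1² + 6² = 1 + 36 = 37
37 → 3² + 7² = 9 + 49 = 58
58 → 5² + 8² = 25 + 64 = 89  — 89 repeats.
That took 14 steps.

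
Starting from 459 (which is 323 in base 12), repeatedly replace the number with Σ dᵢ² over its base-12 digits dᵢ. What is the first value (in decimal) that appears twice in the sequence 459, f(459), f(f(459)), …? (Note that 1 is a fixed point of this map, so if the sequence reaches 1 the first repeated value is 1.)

459 = (3,2,3)_12 → 22
22 = (1,10)_12 → 101
101 = (8,5)_12 → 89
89 = (7,5)_12 → 74
74 = (6,2)_12 → 40
40 = (3,4)_12 → 25
25 = (2,1)_12 → 5
5 = (5)_12 → 25  — 25 already appeared earlier.

25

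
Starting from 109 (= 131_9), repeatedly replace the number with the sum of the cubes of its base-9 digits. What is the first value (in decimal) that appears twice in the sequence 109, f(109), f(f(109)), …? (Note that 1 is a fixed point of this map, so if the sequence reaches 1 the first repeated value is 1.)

35

109 = (1,3,1)_9 → 1³ + 3³ + 1³ = 1 + 27 + 1 = 29
29 = (3,2)_9 → 3³ + 2³ = 27 + 8 = 35
35 = (3,8)_9 → 3³ + 8³ = 27 + 512 = 539
539 = (6,5,8)_9 → 6³ + 5³ + 8³ = 216 + 125 + 512 = 853
853 = (1,1,4,7)_9 → 1³ + 1³ + 4³ + 7³ = 1 + 1 + 64 + 343 = 409
409 = (5,0,4)_9 → 5³ + 0³ + 4³ = 125 + 0 + 64 = 189
189 = (2,3,0)_9 → 2³ + 3³ + 0³ = 8 + 27 + 0 = 35  — 35 already appeared earlier.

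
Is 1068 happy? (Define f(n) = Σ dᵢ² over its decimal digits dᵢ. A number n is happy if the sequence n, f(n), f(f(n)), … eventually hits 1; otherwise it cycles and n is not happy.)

not happy

1068 → 1² + 0² + 6² + 8² = 1 + 0 + 36 + 64 = 101
101 → 1² + 0² + 1² = 1 + 0 + 1 = 2
2 → 2² = 4
4 → 4² = 16
16 → 1² + 6² = 1 + 36 = 37
37 → 3² + 7² = 9 + 49 = 58
58 → 5² + 8² = 25 + 64 = 89
89 → 8² + 9² = 64 + 81 = 145
145 → 1² + 4² + 5² = 1 + 16 + 25 = 42
42 → 4² + 2² = 16 + 4 = 20
20 → 2² + 0² = 4 + 0 = 4  — 4 already seen; the sequence cycles without reaching 1.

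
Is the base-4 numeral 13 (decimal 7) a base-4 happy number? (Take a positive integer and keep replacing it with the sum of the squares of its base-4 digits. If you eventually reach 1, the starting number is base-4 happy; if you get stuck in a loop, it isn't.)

base-4 happy

7 = (1,3)_4 → 1² + 3² = 10
10 = (2,2)_4 → 2² + 2² = 8
8 = (2,0)_4 → 2² + 0² = 4
4 = (1,0)_4 → 1² + 0² = 1  — reached 1.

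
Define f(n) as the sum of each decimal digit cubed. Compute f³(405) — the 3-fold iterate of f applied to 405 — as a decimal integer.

81

405 → 4³ + 0³ + 5³ = 64 + 0 + 125 = 189
189 → 1³ + 8³ + 9³ = 1 + 512 + 729 = 1242
1242 → 1³ + 2³ + 4³ + 2³ = 1 + 8 + 64 + 8 = 81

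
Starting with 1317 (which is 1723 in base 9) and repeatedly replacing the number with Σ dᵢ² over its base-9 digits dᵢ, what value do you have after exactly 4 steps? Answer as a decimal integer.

41

1317 = (1,7,2,3)_9 → 1² + 7² + 2² + 3² = 63
63 = (7,0)_9 → 7² + 0² = 49
49 = (5,4)_9 → 5² + 4² = 41
41 = (4,5)_9 → 4² + 5² = 41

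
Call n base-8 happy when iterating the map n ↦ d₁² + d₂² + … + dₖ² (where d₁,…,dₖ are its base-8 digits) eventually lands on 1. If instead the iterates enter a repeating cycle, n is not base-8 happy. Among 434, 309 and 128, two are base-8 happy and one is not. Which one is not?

128

434: 434 → 76 → 18 → 8 → 1  — reaches 1 (base-8 happy)
309: 309 → 77 → 27 → 18 → 8 → 1  — reaches 1 (base-8 happy)
128: 128 → 4 → 16 → 4  — repeats 4 (not base-8 happy)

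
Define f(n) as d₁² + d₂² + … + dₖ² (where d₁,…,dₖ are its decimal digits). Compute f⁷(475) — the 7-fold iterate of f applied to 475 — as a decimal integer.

89

475 → 4² + 7² + 5² = 16 + 49 + 25 = 90
90 → 9² + 0² = 81 + 0 = 81
81 → 8² + 1² = 64 + 1 = 65
65 → 6² + 5² = 36 + 25 = 61
61 → 6² + 1² = 36 + 1 = 37
37 → 3² + 7² = 9 + 49 = 58
58 → 5² + 8² = 25 + 64 = 89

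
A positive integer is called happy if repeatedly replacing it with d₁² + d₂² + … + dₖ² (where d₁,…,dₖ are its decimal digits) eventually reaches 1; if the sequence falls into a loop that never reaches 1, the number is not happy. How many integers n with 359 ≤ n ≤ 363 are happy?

359: 359 → 115 → 27 → 53 → 34 → 25 → 29 → 85 → 89 → 145 → 42 → 20 → 4 → 16 → 37 → 58 → 89  (repeats 89)
360: 360 → 45 → 41 → 17 → 50 → 25 → 29 → 85 → 89 → 145 → 42 → 20 → 4 → 16 → 37 → 58 → 89  (repeats 89)
361: 361 → 46 → 52 → 29 → 85 → 89 → 145 → 42 → 20 → 4 → 16 → 37 → 58 → 89  (repeats 89)
362: 362 → 49 → 97 → 130 → 10 → 1  (reaches 1)
363: 363 → 54 → 41 → 17 → 50 → 25 → 29 → 85 → 89 → 145 → 42 → 20 → 4 → 16 → 37 → 58 → 89  (repeats 89)
happy: 362

1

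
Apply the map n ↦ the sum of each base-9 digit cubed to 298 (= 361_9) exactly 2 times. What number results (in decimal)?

28

298 = (3,6,1)_9 → 244
244 = (3,0,1)_9 → 28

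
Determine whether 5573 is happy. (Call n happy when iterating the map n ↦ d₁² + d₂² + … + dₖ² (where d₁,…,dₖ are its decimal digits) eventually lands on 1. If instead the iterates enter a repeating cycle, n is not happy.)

5573 → 108
108 → 65
65 → 61
61 → 37
37 → 58
58 → 89
89 → 145
145 → 42
42 → 20
20 → 4
4 → 16
16 → 37  — 37 already seen; the sequence cycles without reaching 1.

not happy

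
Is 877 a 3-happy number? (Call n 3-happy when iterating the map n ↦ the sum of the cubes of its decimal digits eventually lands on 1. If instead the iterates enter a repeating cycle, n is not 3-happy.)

3-happy

877 → 8³ + 7³ + 7³ = 1198
1198 → 1³ + 1³ + 9³ + 8³ = 1243
1243 → 1³ + 2³ + 4³ + 3³ = 100
100 → 1³ + 0³ + 0³ = 1  — reached 1.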